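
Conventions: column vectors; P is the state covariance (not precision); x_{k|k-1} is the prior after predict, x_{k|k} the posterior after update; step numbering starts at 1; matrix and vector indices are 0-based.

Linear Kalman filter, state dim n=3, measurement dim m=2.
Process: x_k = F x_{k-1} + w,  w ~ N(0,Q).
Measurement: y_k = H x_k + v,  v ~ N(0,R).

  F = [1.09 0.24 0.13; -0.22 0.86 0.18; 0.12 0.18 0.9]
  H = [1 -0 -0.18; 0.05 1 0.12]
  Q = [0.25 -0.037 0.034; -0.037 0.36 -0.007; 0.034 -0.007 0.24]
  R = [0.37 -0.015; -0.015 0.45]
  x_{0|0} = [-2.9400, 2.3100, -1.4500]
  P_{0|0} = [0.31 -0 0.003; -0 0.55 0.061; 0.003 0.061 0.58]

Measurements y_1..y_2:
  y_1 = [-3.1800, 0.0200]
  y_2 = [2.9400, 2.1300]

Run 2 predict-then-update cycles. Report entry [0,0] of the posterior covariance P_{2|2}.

step 1: x^-=[-2.8387, 2.3724, -1.2420]  P^-=[0.6644 0.0257 0.1838; 0.0257 0.8192 0.2126; 0.1838 0.2126 0.7525]  S=[0.9927 0.0098; 0.0098 1.3375]  K=[0.6355 0.0559; -0.0189 0.6327; 0.0464 0.2330]  nu=[-0.5649, -2.0614]  x^+=[-3.3129, 1.0789, -1.7485]  P^+=[0.2587 -0.0136 0.1356; -0.0136 0.2837 0.0161; 0.1356 0.0161 0.6776]
step 2: x^-=[-3.5794, 1.3419, -1.7770]  P^-=[0.6175 -0.0114 0.2953; -0.0114 0.6037 0.1280; 0.2953 0.1280 0.8356]  S=[0.9082 -0.0039; -0.0039 1.1004]  K=[0.6216 0.0521; -0.0356 0.5619; 0.1605 0.2214]  nu=[6.1995, 1.1803]  x^+=[0.3354, 1.7847, -0.5207]  P^+=[0.2639 -0.0222 0.1926; -0.0222 0.2549 -0.0034; 0.1926 -0.0034 0.7586]

P_post[0,0] = 0.2639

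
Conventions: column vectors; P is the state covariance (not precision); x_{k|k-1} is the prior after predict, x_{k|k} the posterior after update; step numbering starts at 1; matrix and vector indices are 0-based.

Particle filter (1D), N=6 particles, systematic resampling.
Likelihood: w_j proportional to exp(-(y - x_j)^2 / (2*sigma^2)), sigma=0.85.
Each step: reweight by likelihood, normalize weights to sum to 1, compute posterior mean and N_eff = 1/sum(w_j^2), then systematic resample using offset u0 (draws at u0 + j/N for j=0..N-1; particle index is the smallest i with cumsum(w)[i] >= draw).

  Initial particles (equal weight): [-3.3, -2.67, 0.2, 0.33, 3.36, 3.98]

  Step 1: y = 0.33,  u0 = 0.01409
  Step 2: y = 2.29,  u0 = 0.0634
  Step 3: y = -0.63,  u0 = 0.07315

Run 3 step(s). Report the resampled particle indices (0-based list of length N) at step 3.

resampled_idx = [0, 1, 2, 3, 4, 5]

step 1: w=[0.0001, 0.0010, 0.4961, 0.5019, 0.0009, 0.0000]  mean=0.2652  Neff=2.0078  idx=[2, 2, 2, 3, 3, 3]
step 2: w=[0.1366, 0.1366, 0.1366, 0.1967, 0.1967, 0.1967]  mean=0.2767  Neff=5.8113  idx=[0, 1, 2, 3, 4, 5]
step 3: w=[0.1801, 0.1801, 0.1801, 0.1533, 0.1533, 0.1533]  mean=0.2598  Neff=5.9615  idx=[0, 1, 2, 3, 4, 5]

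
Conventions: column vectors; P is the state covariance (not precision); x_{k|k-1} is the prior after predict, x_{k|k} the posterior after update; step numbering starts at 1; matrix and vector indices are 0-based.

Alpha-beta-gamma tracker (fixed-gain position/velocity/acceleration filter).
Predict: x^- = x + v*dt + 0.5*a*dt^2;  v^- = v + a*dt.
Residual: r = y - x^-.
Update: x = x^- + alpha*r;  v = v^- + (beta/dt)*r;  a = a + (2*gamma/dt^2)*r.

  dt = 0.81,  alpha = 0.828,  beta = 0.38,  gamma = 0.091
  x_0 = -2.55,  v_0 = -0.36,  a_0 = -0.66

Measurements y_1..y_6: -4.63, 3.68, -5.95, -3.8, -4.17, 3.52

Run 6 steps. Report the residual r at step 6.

resid = 9.1355

step 1: x_pred=-3.0581  r=-1.5719  x^+=-4.3596  v^+=-1.6320  a^+=-1.0960
step 2: x_pred=-6.0411  r=9.7211  x^+=2.0080  v^+=2.0407  a^+=1.6006
step 3: x_pred=4.1860  r=-10.1360  x^+=-4.2066  v^+=-1.4180  a^+=-1.2111
step 4: x_pred=-5.7525  r=1.9525  x^+=-4.1358  v^+=-1.4830  a^+=-0.6695
step 5: x_pred=-5.5567  r=1.3867  x^+=-4.4085  v^+=-1.3748  a^+=-0.2848
step 6: x_pred=-5.6155  r=9.1355  x^+=1.9487  v^+=2.6803  a^+=2.2493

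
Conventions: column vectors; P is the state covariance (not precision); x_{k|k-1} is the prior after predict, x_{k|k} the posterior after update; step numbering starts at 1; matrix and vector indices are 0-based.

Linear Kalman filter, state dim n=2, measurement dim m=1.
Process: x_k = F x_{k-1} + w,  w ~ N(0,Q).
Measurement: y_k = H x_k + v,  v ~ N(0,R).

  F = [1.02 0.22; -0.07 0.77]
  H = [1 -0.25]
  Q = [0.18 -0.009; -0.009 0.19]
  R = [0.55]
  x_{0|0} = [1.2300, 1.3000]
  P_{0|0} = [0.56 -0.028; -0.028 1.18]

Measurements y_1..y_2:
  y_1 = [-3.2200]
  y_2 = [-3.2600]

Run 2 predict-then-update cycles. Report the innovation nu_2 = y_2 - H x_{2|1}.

innov = [-2.1906]

step 1: x^-=[1.5406, 0.9149]  P^-=[0.8072 0.1293; 0.1293 0.8954]  S=[1.3485]  K=[0.5746; -0.0701]  nu=[-4.5319]  x^+=[-1.0634, 1.2325]  P^+=[0.3619 0.1836; 0.1836 0.8888]
step 2: x^-=[-0.8136, 1.0235]  P^-=[0.6820 0.2571; 0.2571 0.6989]  S=[1.1471]  K=[0.5385; 0.0718]  nu=[-2.1906]  x^+=[-1.9932, 0.8661]  P^+=[0.3494 0.2128; 0.2128 0.6930]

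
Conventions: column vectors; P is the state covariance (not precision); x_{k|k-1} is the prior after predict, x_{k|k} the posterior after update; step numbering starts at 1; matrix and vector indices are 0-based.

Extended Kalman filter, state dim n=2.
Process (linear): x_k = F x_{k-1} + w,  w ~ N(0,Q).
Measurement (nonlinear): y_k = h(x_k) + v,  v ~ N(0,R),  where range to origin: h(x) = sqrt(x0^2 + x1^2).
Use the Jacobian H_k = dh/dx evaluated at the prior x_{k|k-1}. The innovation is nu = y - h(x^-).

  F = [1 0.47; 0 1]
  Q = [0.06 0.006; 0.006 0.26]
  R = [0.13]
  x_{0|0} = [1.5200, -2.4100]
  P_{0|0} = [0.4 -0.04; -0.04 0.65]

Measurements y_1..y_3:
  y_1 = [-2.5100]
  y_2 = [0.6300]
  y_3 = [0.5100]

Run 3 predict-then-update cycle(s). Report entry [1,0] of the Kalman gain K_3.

K[1,0] = 0.7028

step 1: x^-=[0.3873, -2.4100]  P^-=[0.5660 0.2715; 0.2715 0.9100]  H_jac=[0.1587 -0.9873]  S=[0.9463]  K=[-0.1884; -0.9040]  nu=[-4.9509]  x^+=[1.3199, 2.0654]  P^+=[0.5324 0.1104; 0.1104 0.1368]
step 2: x^-=[2.2907, 2.0654]  P^-=[0.7264 0.1806; 0.1806 0.3968]  H_jac=[0.7427 0.6696]  S=[0.8882]  K=[0.7435; 0.4502]  nu=[-2.4544]  x^+=[0.4658, 0.9606]  P^+=[0.2353 -0.1167; -0.1167 0.2168]
step 3: x^-=[0.9173, 0.9606]  P^-=[0.2336 -0.0088; -0.0088 0.4768]  H_jac=[0.6906 0.7232]  S=[0.4820]  K=[0.3215; 0.7028]  nu=[-0.8182]  x^+=[0.6543, 0.3855]  P^+=[0.1837 -0.1177; -0.1177 0.2387]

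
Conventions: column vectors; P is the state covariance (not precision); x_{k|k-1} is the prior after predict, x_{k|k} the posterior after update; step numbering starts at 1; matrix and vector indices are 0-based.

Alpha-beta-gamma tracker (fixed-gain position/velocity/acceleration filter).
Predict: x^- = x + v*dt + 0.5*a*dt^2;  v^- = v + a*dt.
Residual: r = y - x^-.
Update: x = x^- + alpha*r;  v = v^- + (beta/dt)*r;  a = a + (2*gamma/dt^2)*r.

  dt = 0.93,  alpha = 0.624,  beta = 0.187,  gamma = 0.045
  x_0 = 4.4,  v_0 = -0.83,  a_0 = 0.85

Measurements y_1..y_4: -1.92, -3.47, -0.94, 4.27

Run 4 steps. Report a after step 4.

step 1: x_pred=3.9957  r=-5.9157  x^+=0.3043  v^+=-1.2290  a^+=0.2344
step 2: x_pred=-0.7373  r=-2.7327  x^+=-2.4425  v^+=-1.5605  a^+=-0.0499
step 3: x_pred=-3.9153  r=2.9753  x^+=-2.0587  v^+=-1.0086  a^+=0.2597
step 4: x_pred=-2.8845  r=7.1545  x^+=1.5799  v^+=0.6714  a^+=1.0042

a_post = 1.0042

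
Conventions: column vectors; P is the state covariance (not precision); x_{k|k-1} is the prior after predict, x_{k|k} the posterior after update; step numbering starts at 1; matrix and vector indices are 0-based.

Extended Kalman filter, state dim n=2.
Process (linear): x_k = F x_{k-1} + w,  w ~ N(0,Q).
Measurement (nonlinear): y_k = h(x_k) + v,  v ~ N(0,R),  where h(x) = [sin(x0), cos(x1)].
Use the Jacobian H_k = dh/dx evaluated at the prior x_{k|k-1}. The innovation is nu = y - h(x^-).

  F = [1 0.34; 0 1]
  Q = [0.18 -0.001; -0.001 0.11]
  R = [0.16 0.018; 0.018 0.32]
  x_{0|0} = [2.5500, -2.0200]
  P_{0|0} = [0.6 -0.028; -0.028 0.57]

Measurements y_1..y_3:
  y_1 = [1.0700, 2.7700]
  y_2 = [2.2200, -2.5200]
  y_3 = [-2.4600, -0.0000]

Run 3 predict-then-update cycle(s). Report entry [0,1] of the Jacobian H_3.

H_jac[0,1] = 0.0000

step 1: x^-=[1.8632, -2.0200]  P^-=[0.8269 0.1648; 0.1648 0.6800]  H_jac=[-0.2883 0.0000; 0.0000 0.9008]  S=[0.2287 -0.0248; -0.0248 0.8718]  K=[-1.0269 0.1411; -0.1320 0.6989]  nu=[0.1124, 3.2042]  x^+=[2.1998, 0.2046]  P^+=[0.5612 0.0296; 0.0296 0.2456]
step 2: x^-=[2.2694, 0.2046]  P^-=[0.7897 0.1121; 0.1121 0.3556]  H_jac=[-0.6431 0.0000; 0.0000 -0.2031]  S=[0.4866 0.0326; 0.0326 0.3347]  K=[-1.0459 0.0340; -0.1346 -0.2027]  nu=[1.4542, -3.4991]  x^+=[0.6294, 0.7183]  P^+=[0.2593 0.0392; 0.0392 0.3313]
step 3: x^-=[0.8736, 0.7183]  P^-=[0.5042 0.1508; 0.1508 0.4413]  H_jac=[0.6420 0.0000; 0.0000 -0.6581]  S=[0.3678 -0.0457; -0.0457 0.5111]  K=[0.8655 -0.1167; 0.1948 -0.5508]  nu=[-3.2267, -0.7529]  x^+=[-1.8313, 0.5046]  P^+=[0.2124 0.0331; 0.0331 0.2625]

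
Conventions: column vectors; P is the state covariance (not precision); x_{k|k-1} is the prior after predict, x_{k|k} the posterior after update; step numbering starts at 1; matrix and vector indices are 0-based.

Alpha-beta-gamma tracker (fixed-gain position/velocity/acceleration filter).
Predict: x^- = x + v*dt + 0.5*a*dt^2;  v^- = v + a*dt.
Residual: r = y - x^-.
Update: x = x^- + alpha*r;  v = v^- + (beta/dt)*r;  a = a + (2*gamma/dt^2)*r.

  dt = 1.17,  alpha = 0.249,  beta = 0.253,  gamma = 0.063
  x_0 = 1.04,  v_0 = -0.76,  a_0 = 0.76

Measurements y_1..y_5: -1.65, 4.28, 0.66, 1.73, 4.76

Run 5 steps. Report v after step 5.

v_post = 1.9277

step 1: x_pred=0.6710  r=-2.3210  x^+=0.0931  v^+=-0.3727  a^+=0.5464
step 2: x_pred=0.0310  r=4.2490  x^+=1.0890  v^+=1.1854  a^+=0.9375
step 3: x_pred=3.1175  r=-2.4575  x^+=2.5056  v^+=1.7508  a^+=0.7113
step 4: x_pred=5.0408  r=-3.3108  x^+=4.2164  v^+=1.8670  a^+=0.4065
step 5: x_pred=6.6791  r=-1.9191  x^+=6.2013  v^+=1.9277  a^+=0.2299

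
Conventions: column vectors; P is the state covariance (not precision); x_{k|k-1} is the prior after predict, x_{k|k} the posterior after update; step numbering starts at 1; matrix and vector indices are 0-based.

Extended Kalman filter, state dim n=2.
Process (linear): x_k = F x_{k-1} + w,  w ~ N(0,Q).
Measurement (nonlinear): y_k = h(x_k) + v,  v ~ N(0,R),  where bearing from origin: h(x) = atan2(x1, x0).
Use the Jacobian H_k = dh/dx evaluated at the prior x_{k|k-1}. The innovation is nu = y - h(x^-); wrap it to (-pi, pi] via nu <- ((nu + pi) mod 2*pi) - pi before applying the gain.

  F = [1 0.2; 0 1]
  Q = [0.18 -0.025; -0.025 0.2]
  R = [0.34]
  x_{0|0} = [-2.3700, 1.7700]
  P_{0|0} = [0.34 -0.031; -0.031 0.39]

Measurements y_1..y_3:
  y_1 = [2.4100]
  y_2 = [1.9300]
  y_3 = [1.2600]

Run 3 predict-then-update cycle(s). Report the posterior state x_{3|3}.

step 1: x^-=[-2.0160, 1.7700]  P^-=[0.5232 0.0220; 0.0220 0.5900]  H_jac=[-0.2459 -0.2801]  S=[0.4210]  K=[-0.3203; -0.4054]  nu=[-0.0111]  x^+=[-2.0125, 1.7745]  P^+=[0.4800 -0.0327; -0.0327 0.5208]
step 2: x^-=[-1.6576, 1.7745]  P^-=[0.6678 0.0465; 0.0465 0.7208]  H_jac=[-0.3009 -0.2811]  S=[0.4653]  K=[-0.4600; -0.4655]  nu=[-0.3921]  x^+=[-1.4772, 1.9570]  P^+=[0.5693 -0.0532; -0.0532 0.6200]
step 3: x^-=[-1.0858, 1.9570]  P^-=[0.7529 0.0458; 0.0458 0.8200]  H_jac=[-0.3907 -0.2168]  S=[0.5012]  K=[-0.6067; -0.3903]  nu=[-0.8173]  x^+=[-0.5899, 2.2761]  P^+=[0.5684 -0.0729; -0.0729 0.7436]

x_post = [-0.5899, 2.2761]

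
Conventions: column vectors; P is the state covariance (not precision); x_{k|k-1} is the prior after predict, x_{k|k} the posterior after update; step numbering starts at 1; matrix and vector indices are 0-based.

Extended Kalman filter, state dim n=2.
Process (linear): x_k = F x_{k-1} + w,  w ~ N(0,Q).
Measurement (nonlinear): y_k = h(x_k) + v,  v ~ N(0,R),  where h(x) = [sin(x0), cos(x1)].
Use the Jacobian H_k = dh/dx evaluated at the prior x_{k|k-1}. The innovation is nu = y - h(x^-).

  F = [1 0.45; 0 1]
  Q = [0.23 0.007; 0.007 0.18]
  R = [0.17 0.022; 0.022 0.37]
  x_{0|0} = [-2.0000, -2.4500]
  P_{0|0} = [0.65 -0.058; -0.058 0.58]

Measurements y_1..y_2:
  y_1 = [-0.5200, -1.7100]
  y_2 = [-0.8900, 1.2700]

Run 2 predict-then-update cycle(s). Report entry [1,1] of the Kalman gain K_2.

K[1,1] = 0.1592

step 1: x^-=[-3.1025, -2.4500]  P^-=[0.9453 0.2100; 0.2100 0.7600]  H_jac=[-0.9992 0.0000; 0.0000 0.6378]  S=[1.1138 -0.1118; -0.1118 0.6791]  K=[-0.8421 0.0585; -0.1187 0.6942]  nu=[-0.4809, -0.9398]  x^+=[-2.7525, -3.0453]  P^+=[0.1420 0.0049; 0.0049 0.3986]
step 2: x^-=[-4.1229, -3.0453]  P^-=[0.4571 0.1913; 0.1913 0.5786]  H_jac=[-0.5559 0.0000; 0.0000 0.0962]  S=[0.3113 0.0118; 0.0118 0.3754]  K=[-0.8192 0.0747; -0.3477 0.1592]  nu=[-1.7212, 2.2654]  x^+=[-2.5436, -2.0863]  P^+=[0.2476 0.1000; 0.1000 0.5328]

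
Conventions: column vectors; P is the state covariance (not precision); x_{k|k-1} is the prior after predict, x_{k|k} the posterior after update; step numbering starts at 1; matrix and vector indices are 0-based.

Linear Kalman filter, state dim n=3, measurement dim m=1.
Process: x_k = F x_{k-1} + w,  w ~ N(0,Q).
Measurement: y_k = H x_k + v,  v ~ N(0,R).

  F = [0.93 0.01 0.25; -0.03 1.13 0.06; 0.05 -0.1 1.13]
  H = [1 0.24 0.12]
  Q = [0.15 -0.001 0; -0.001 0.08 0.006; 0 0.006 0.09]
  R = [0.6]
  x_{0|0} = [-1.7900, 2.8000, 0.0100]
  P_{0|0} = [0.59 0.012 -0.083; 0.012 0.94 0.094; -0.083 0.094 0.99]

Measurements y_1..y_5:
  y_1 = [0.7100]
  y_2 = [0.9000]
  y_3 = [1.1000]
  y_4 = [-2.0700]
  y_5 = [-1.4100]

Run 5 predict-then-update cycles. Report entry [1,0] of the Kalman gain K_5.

step 1: x^-=[-1.6342, 3.2183, -0.3582]  P^-=[0.6844 0.0432 0.2155; 0.0432 1.2966 0.0888; 0.2155 0.0888 1.3343]  S=[1.4558]  K=[0.4950; 0.2508; 0.2726]  nu=[1.6148]  x^+=[-0.8349, 3.6232, 0.0821]  P^+=[0.3277 -0.1375 0.0190; -0.1375 1.2051 -0.0108; 0.0190 -0.0108 1.2260]
step 2: x^-=[-0.7197, 4.1242, -0.3113]  P^-=[0.5164 -0.1247 0.3935; -0.1247 1.6313 -0.0700; 0.3935 -0.0700 1.6744]  S=[1.2650]  K=[0.4219; 0.2043; 0.4566]  nu=[0.6673]  x^+=[-0.4382, 4.2605, -0.0066]  P^+=[0.2912 -0.2337 0.1498; -0.2337 1.5785 -0.1880; 0.1498 -0.1880 1.4106]
step 3: x^-=[-0.3666, 4.8271, -0.4555]  P^-=[0.5546 -0.2617 0.5940; -0.2617 2.0907 -0.3346; 0.5940 -0.3346 1.9695]  S=[1.3011]  K=[0.4328; 0.1537; 0.5764]  nu=[0.3627]  x^+=[-0.2096, 4.8829, -0.2464]  P^+=[0.3109 -0.3482 0.2694; -0.3482 2.0600 -0.4499; 0.2694 -0.4499 1.5371]
step 4: x^-=[-0.2077, 5.5092, -0.7772]  P^-=[0.6317 -0.4435 0.7715; -0.4435 2.6778 -0.7238; 0.7715 -0.7238 2.2098]  S=[1.3484]  K=[0.4582; 0.0833; 0.6400]  nu=[-3.0912]  x^+=[-1.6242, 5.2517, -2.7555]  P^+=[0.3486 -0.4950 0.3761; -0.4950 2.6685 -0.7957; 0.3761 -0.7957 1.6575]
step 5: x^-=[-2.1469, 5.8178, -3.7201]  P^-=[0.7170 -0.6828 0.9384; -0.6828 3.4180 -1.2360; 0.9384 -1.2360 2.4613]  S=[1.3756]  K=[0.4840; -0.0079; 0.6812]  nu=[-0.2130]  x^+=[-2.2499, 5.8194, -3.8652]  P^+=[0.3948 -0.6776 0.4848; -0.6776 3.4179 -1.2286; 0.4848 -1.2286 1.8229]

K[1,0] = -0.0079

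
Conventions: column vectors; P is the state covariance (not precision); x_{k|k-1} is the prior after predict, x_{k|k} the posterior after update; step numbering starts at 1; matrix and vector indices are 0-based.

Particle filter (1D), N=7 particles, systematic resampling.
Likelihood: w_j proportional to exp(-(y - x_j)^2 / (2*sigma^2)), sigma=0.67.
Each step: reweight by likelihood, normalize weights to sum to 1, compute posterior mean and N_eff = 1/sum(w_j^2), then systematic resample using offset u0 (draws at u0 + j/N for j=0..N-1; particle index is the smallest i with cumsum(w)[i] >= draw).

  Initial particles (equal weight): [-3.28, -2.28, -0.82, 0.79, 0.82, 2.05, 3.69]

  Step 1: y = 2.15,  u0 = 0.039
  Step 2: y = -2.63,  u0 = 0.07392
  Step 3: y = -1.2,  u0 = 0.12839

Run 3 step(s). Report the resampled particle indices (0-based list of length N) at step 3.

resampled_idx = [0, 1, 2, 3, 4, 5, 6]

step 1: w=[0.0000, 0.0000, 0.0000, 0.0960, 0.1051, 0.7452, 0.0537]  mean=1.8877  Neff=1.7288  idx=[3, 4, 5, 5, 5, 5, 5]
step 2: w=[0.5571, 0.4428, 0.0000, 0.0000, 0.0000, 0.0000, 0.0000]  mean=0.8033  Neff=1.9743  idx=[0, 0, 0, 0, 1, 1, 1]
step 3: w=[0.1510, 0.1510, 0.1510, 0.1510, 0.1320, 0.1320, 0.1320]  mean=0.8019  Neff=6.9700  idx=[0, 1, 2, 3, 4, 5, 6]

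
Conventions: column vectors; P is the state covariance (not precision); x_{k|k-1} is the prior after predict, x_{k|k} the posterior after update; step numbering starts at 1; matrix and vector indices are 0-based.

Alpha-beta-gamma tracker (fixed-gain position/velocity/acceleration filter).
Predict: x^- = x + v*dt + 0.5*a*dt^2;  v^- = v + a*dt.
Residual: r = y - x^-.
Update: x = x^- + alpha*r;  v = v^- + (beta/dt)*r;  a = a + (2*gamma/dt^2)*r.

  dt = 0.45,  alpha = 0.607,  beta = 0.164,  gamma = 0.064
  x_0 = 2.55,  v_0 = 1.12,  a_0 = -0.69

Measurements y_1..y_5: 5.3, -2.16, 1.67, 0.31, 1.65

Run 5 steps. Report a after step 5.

a_post = -0.6420

step 1: x_pred=2.9841  r=2.3159  x^+=4.3899  v^+=1.6535  a^+=0.7739
step 2: x_pred=5.2123  r=-7.3723  x^+=0.7373  v^+=-0.6851  a^+=-3.8862
step 3: x_pred=0.0356  r=1.6344  x^+=1.0277  v^+=-1.8382  a^+=-2.8530
step 4: x_pred=-0.0884  r=0.3984  x^+=0.1534  v^+=-2.9768  a^+=-2.6012
step 5: x_pred=-1.4495  r=3.0995  x^+=0.4319  v^+=-3.0178  a^+=-0.6420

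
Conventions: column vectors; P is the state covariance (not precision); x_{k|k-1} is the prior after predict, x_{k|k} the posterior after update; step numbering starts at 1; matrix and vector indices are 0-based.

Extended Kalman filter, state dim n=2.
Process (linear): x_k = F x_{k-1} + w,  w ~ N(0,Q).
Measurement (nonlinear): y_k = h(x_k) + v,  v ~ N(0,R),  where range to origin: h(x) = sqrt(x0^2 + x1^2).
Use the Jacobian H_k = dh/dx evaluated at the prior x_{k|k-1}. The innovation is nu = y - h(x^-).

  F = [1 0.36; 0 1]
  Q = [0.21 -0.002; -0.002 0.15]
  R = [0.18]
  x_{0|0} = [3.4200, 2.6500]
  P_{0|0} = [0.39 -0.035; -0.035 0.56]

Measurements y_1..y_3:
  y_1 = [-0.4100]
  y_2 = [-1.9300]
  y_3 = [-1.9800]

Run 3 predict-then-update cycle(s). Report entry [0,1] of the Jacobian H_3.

step 1: x^-=[4.3740, 2.6500]  P^-=[0.6474 0.1646; 0.1646 0.7100]  H_jac=[0.8553 0.5182]  S=[0.9901]  K=[0.6454; 0.5138]  nu=[-5.5241]  x^+=[0.8089, -0.1882]  P^+=[0.2350 -0.1637; -0.1637 0.4487]
step 2: x^-=[0.7411, -0.1882]  P^-=[0.3853 -0.0042; -0.0042 0.5987]  H_jac=[0.9693 -0.2461]  S=[0.5802]  K=[0.6454; -0.2609]  nu=[-2.6946]  x^+=[-0.9980, 0.5148]  P^+=[0.1436 0.0935; 0.0935 0.5592]
step 3: x^-=[-0.8127, 0.5148]  P^-=[0.4934 0.2928; 0.2928 0.7092]  H_jac=[-0.8448 0.5351]  S=[0.4704]  K=[-0.5529; 0.2809]  nu=[-2.9420]  x^+=[0.8140, -0.3115]  P^+=[0.3496 0.3659; 0.3659 0.6721]

H_jac[0,1] = 0.5351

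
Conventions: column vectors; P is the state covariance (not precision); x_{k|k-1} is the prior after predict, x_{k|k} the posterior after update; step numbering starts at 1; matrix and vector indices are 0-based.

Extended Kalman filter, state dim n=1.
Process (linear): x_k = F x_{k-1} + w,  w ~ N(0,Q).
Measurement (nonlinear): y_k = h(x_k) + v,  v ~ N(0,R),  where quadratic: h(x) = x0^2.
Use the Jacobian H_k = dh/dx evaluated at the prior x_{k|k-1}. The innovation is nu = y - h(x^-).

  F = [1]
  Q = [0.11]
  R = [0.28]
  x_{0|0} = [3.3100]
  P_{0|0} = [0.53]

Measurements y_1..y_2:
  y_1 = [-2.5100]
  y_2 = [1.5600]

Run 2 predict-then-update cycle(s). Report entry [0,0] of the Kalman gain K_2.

step 1: x^-=[3.3100]  P^-=[0.6400]  H_jac=[6.6200]  S=[28.3276]  K=[0.1496]  nu=[-13.4661]  x^+=[1.2960]  P^+=[0.0063]
step 2: x^-=[1.2960]  P^-=[0.1163]  H_jac=[2.5919]  S=[1.0615]  K=[0.2840]  nu=[-0.1195]  x^+=[1.2620]  P^+=[0.0307]

K[0,0] = 0.2840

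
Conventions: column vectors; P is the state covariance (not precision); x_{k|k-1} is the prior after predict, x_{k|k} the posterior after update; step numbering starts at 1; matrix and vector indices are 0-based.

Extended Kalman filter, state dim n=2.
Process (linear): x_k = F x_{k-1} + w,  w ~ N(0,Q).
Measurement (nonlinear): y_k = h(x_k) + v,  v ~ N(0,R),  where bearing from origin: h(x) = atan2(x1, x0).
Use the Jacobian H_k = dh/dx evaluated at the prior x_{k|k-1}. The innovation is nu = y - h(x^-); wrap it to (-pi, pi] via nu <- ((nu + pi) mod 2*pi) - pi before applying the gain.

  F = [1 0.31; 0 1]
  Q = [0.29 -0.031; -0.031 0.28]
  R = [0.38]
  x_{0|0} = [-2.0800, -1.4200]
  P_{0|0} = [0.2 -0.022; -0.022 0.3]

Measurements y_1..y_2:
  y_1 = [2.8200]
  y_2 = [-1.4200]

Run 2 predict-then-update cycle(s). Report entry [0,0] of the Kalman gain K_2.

step 1: x^-=[-2.5202, -1.4200]  P^-=[0.5052 0.0400; 0.0400 0.5800]  H_jac=[0.1697 -0.3012]  S=[0.4431]  K=[0.1663; -0.3789]  nu=[-0.8347]  x^+=[-2.6590, -1.1037]  P^+=[0.4929 0.0679; 0.0679 0.5164]
step 2: x^-=[-3.0012, -1.1037]  P^-=[0.8747 0.1970; 0.1970 0.7964]  H_jac=[0.1079 -0.2935]  S=[0.4463]  K=[0.0820; -0.4761]  nu=[1.3692]  x^+=[-2.8889, -1.7555]  P^+=[0.8717 0.2144; 0.2144 0.6952]

K[0,0] = 0.0820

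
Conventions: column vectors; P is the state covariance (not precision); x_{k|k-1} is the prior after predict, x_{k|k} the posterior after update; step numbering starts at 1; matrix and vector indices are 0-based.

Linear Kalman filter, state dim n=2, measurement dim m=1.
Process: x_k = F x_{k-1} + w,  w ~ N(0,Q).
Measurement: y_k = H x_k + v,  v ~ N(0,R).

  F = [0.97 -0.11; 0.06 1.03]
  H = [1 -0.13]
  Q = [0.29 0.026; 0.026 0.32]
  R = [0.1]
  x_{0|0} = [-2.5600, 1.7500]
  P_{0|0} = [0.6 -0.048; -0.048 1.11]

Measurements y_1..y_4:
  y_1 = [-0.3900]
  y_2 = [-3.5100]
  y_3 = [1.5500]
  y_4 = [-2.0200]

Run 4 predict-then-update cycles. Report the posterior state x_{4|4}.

x_post = [-1.3338, 1.1967]

step 1: x^-=[-2.6757, 1.6489]  P^-=[0.8782 -0.1125; -0.1125 1.4938]  S=[1.0327]  K=[0.8646; -0.2970]  nu=[2.5001]  x^+=[-0.5142, 0.9065]  P^+=[0.1063 0.1527; 0.1527 1.4028]
step 2: x^-=[-0.5985, 0.9028]  P^-=[0.3744 0.0248; 0.0248 1.8274]  S=[0.4989]  K=[0.7441; -0.4266]  nu=[-2.7941]  x^+=[-2.6776, 2.0947]  P^+=[0.0982 0.1831; 0.1831 1.7367]
step 3: x^-=[-2.8277, 1.9969]  P^-=[0.3643 0.0167; 0.0167 2.1854]  S=[0.4969]  K=[0.7288; -0.5381]  nu=[4.6373]  x^+=[0.5520, -0.4986]  P^+=[0.1004 0.2116; 0.2116 2.0415]
step 4: x^-=[0.5903, -0.4804]  P^-=[0.3640 0.0105; 0.0105 2.5123]  S=[0.5037]  K=[0.7199; -0.6275]  nu=[-2.6728]  x^+=[-1.3338, 1.1967]  P^+=[0.1029 0.2381; 0.2381 2.3140]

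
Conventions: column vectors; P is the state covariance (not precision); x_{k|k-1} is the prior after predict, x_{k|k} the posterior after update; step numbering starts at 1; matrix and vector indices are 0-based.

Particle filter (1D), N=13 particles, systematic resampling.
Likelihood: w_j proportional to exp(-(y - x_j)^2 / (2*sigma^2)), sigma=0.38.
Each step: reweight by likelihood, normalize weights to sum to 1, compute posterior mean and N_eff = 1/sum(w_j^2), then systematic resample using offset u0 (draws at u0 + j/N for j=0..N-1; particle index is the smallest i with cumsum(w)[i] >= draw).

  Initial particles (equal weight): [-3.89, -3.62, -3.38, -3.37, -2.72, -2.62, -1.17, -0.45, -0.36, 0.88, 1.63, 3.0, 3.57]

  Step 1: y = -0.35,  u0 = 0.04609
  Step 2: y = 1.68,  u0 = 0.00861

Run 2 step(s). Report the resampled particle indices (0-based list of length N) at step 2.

resampled_idx = [1, 3, 5, 7, 7, 8, 8, 9, 10, 10, 11, 11, 12]

step 1: w=[0.0000, 0.0000, 0.0000, 0.0000, 0.0000, 0.0000, 0.0471, 0.4670, 0.4833, 0.0026, 0.0000, 0.0000, 0.0000]  mean=-0.4370  Neff=2.2031  idx=[6, 7, 7, 7, 7, 7, 7, 8, 8, 8, 8, 8, 8]
step 2: w=[0.0000, 0.0357, 0.0357, 0.0357, 0.0357, 0.0357, 0.0357, 0.1310, 0.1310, 0.1310, 0.1310, 0.1310, 0.1310]  mean=-0.3793  Neff=9.0455  idx=[1, 3, 5, 7, 7, 8, 8, 9, 10, 10, 11, 11, 12]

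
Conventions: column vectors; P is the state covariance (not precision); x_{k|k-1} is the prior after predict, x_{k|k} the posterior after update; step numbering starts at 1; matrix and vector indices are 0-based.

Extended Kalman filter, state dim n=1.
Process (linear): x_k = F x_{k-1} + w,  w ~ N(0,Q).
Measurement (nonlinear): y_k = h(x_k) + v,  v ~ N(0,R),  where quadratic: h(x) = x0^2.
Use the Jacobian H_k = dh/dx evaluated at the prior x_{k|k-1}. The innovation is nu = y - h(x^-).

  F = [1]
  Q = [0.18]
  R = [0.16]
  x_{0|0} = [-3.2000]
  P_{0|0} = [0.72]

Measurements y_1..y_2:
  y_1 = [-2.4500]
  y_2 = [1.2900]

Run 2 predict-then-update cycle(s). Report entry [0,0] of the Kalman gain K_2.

step 1: x^-=[-3.2000]  P^-=[0.9000]  H_jac=[-6.4000]  S=[37.0240]  K=[-0.1556]  nu=[-12.6900]  x^+=[-1.2258]  P^+=[0.0039]
step 2: x^-=[-1.2258]  P^-=[0.1839]  H_jac=[-2.4515]  S=[1.2652]  K=[-0.3563]  nu=[-0.2125]  x^+=[-1.1500]  P^+=[0.0233]

K[0,0] = -0.3563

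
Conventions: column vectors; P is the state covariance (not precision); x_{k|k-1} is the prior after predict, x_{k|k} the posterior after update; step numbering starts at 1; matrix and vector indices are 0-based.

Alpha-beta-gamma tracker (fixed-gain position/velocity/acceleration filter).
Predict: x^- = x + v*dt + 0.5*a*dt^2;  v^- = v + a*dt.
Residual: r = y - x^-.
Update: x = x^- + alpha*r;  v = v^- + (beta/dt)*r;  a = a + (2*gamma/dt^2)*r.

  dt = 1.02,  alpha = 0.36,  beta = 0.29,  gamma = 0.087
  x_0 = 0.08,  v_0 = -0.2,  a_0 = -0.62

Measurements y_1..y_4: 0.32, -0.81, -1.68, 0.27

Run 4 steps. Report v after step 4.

v_post = -0.5975

step 1: x_pred=-0.4465  r=0.7665  x^+=-0.1706  v^+=-0.6145  a^+=-0.4918
step 2: x_pred=-1.0532  r=0.2432  x^+=-0.9656  v^+=-1.0470  a^+=-0.4511
step 3: x_pred=-2.2682  r=0.5882  x^+=-2.0565  v^+=-1.3399  a^+=-0.3528
step 4: x_pred=-3.6067  r=3.8767  x^+=-2.2111  v^+=-0.5975  a^+=0.2956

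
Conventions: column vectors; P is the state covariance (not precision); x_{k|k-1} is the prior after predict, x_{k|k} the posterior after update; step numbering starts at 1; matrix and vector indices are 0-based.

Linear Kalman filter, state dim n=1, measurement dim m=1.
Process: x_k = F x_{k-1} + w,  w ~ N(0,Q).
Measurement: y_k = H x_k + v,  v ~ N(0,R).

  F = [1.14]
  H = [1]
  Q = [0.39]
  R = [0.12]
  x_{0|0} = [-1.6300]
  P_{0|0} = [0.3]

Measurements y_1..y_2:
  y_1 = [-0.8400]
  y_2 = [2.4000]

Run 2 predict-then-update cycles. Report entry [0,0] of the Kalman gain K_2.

K[0,0] = 0.8140

step 1: x^-=[-1.8582]  P^-=[0.7799]  S=[0.8999]  K=[0.8666]  nu=[1.0182]  x^+=[-0.9758]  P^+=[0.1040]
step 2: x^-=[-1.1124]  P^-=[0.5252]  S=[0.6452]  K=[0.8140]  nu=[3.5124]  x^+=[1.7467]  P^+=[0.0977]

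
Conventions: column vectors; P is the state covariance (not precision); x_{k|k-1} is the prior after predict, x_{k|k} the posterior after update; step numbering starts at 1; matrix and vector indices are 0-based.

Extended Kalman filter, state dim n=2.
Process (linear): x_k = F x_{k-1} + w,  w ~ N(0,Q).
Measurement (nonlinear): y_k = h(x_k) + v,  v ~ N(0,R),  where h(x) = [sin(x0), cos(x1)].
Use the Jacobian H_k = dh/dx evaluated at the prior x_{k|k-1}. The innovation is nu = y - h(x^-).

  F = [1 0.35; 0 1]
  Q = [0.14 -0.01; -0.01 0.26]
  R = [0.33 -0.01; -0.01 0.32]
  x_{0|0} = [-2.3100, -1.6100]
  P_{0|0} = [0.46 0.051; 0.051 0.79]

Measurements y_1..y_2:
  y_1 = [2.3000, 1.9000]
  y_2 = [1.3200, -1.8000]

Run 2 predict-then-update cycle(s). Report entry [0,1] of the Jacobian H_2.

H_jac[0,1] = 0.0000

step 1: x^-=[-2.8735, -1.6100]  P^-=[0.7325 0.3175; 0.3175 1.0500]  H_jac=[-0.9643 0.0000; 0.0000 0.9992]  S=[1.0111 -0.3159; -0.3159 1.3684]  K=[-0.6748 0.0761; -0.0681 0.7510]  nu=[2.5649, 1.9392]  x^+=[-4.4568, -0.3284]  P^+=[0.2317 0.0311; 0.0311 0.2412]
step 2: x^-=[-4.5718, -0.3284]  P^-=[0.4230 0.1055; 0.1055 0.5012]  H_jac=[-0.1401 0.0000; 0.0000 0.3226]  S=[0.3383 -0.0148; -0.0148 0.3721]  K=[-0.1716 0.0847; -0.0248 0.4334]  nu=[0.3299, -2.7465]  x^+=[-4.8609, -1.5270]  P^+=[0.4100 0.0893; 0.0893 0.4308]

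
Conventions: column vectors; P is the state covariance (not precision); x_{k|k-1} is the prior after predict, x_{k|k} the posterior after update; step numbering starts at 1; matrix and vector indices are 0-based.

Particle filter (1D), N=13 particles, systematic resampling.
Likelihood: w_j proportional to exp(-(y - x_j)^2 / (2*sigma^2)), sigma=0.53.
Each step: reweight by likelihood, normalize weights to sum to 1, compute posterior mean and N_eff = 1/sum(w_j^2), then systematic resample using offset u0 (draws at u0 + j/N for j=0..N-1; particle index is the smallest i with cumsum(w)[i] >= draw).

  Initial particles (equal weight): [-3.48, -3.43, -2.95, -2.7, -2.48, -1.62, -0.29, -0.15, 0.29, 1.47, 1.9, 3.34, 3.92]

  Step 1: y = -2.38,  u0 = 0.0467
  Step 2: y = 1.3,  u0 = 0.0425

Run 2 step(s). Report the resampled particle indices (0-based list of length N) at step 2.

step 1: w=[0.0388, 0.0470, 0.1875, 0.2786, 0.3284, 0.1196, 0.0001, 0.0000, 0.0000, 0.0000, 0.0000, 0.0000, 0.0000]  mean=-2.6096  Neff=4.1908  idx=[1, 2, 2, 3, 3, 3, 3, 4, 4, 4, 4, 5, 5]
step 2: w=[0.0000, 0.0000, 0.0000, 0.0000, 0.0000, 0.0000, 0.0000, 0.0000, 0.0000, 0.0000, 0.0000, 0.5000, 0.5000]  mean=-1.6201  Neff=2.0003  idx=[11, 11, 11, 11, 11, 11, 12, 12, 12, 12, 12, 12, 12]

resampled_idx = [11, 11, 11, 11, 11, 11, 12, 12, 12, 12, 12, 12, 12]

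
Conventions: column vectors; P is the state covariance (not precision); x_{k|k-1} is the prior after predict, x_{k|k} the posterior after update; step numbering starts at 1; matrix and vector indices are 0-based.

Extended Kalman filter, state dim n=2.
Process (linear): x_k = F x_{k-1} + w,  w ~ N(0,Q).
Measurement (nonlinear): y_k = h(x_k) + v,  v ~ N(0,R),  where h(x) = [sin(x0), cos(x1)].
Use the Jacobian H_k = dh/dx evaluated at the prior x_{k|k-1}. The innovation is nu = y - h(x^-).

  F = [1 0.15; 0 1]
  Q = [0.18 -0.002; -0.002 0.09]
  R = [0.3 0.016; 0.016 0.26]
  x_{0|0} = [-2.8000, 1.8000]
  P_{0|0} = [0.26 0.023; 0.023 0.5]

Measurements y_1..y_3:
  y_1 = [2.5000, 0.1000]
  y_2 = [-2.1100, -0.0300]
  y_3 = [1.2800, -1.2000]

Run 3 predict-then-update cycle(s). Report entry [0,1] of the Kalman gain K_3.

K[0,1] = -0.0203

step 1: x^-=[-2.5300, 1.8000]  P^-=[0.4582 0.0960; 0.0960 0.5900]  H_jac=[-0.8187 0.0000; 0.0000 -0.9738]  S=[0.6071 0.0925; 0.0925 0.8195]  K=[-0.6110 -0.0451; -0.0230 -0.6985]  nu=[3.0742, 0.3272]  x^+=[-4.4230, 1.5008]  P^+=[0.2248 0.0221; 0.0221 0.1869]
step 2: x^-=[-4.1979, 1.5008]  P^-=[0.4156 0.0481; 0.0481 0.2769]  H_jac=[-0.4921 0.0000; 0.0000 -0.9975]  S=[0.4006 0.0396; 0.0396 0.5355]  K=[-0.5053 -0.0522; -0.0082 -0.5151]  nu=[-2.9805, -0.1000]  x^+=[-2.6866, 1.5766]  P^+=[0.3097 0.0217; 0.0217 0.1344]
step 3: x^-=[-2.4501, 1.5766]  P^-=[0.4993 0.0399; 0.0399 0.2244]  H_jac=[-0.7703 0.0000; 0.0000 -1.0000]  S=[0.5963 0.0467; 0.0467 0.4844]  K=[-0.6434 -0.0203; -0.0153 -0.4618]  nu=[1.9177, -1.1942]  x^+=[-3.6598, 2.0986]  P^+=[0.2510 0.0156; 0.0156 0.1203]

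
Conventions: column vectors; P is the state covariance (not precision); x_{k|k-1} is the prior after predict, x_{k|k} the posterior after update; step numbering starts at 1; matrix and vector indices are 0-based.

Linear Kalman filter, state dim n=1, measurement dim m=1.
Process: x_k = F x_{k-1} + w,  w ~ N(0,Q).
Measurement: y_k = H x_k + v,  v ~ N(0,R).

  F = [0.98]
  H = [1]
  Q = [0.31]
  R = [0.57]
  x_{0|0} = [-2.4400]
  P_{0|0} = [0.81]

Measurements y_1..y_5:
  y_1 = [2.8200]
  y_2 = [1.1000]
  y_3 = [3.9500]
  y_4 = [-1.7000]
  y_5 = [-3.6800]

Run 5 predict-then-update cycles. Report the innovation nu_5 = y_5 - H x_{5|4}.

innov = [-4.0266]

step 1: x^-=[-2.3912]  P^-=[1.0879]  S=[1.6579]  K=[0.6562]  nu=[5.2112]  x^+=[1.0284]  P^+=[0.3740]
step 2: x^-=[1.0078]  P^-=[0.6692]  S=[1.2392]  K=[0.5400]  nu=[0.0922]  x^+=[1.0576]  P^+=[0.3078]
step 3: x^-=[1.0364]  P^-=[0.6056]  S=[1.1756]  K=[0.5152]  nu=[2.9136]  x^+=[2.5374]  P^+=[0.2936]
step 4: x^-=[2.4866]  P^-=[0.5920]  S=[1.1620]  K=[0.5095]  nu=[-4.1866]  x^+=[0.3537]  P^+=[0.2904]
step 5: x^-=[0.3466]  P^-=[0.5889]  S=[1.1589]  K=[0.5082]  nu=[-4.0266]  x^+=[-1.6995]  P^+=[0.2896]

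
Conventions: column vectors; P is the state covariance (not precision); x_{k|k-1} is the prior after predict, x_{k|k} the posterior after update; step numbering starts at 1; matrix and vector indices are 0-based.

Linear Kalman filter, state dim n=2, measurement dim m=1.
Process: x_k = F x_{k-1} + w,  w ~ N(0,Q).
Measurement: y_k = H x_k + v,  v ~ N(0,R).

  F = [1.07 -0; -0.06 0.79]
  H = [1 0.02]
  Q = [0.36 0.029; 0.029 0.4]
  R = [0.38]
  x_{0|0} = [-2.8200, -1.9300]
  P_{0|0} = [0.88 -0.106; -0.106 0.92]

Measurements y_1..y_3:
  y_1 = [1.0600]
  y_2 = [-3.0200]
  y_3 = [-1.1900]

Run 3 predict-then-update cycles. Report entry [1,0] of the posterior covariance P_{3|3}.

step 1: x^-=[-3.0174, -1.3555]  P^-=[1.3675 -0.1171; -0.1171 0.9874]  S=[1.7432]  K=[0.7831; -0.0558]  nu=[4.1045]  x^+=[0.1970, -1.5847]  P^+=[0.2984 -0.0409; -0.0409 0.9820]
step 2: x^-=[0.2108, -1.2637]  P^-=[0.7016 -0.0247; -0.0247 1.0178]  S=[1.0811]  K=[0.6486; -0.0040]  nu=[-3.2055]  x^+=[-1.8682, -1.2509]  P^+=[0.2469 -0.0219; -0.0219 1.0178]
step 3: x^-=[-1.9990, -0.8761]  P^-=[0.6427 -0.0053; -0.0053 1.0382]  S=[1.0229]  K=[0.6282; 0.0151]  nu=[0.8265]  x^+=[-1.4798, -0.8636]  P^+=[0.2390 -0.0150; -0.0150 1.0379]

P_post[1,0] = -0.0150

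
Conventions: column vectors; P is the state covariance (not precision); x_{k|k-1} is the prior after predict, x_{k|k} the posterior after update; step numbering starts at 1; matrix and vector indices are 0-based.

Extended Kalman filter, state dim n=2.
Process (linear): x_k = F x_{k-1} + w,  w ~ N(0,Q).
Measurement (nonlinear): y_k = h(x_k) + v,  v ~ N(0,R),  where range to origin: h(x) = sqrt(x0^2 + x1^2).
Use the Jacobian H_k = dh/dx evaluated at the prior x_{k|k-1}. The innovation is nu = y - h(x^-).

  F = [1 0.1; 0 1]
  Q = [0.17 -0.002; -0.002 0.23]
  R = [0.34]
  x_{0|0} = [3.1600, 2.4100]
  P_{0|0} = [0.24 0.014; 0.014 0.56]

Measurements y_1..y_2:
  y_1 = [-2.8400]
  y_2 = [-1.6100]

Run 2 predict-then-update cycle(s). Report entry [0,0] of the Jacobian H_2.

step 1: x^-=[3.4010, 2.4100]  P^-=[0.4184 0.0680; 0.0680 0.7900]  H_jac=[0.8159 0.5782]  S=[0.9468]  K=[0.4021; 0.5410]  nu=[-7.0083]  x^+=[0.5830, -1.3817]  P^+=[0.2653 -0.1380; -0.1380 0.5129]
step 2: x^-=[0.4448, -1.3817]  P^-=[0.4129 -0.0887; -0.0887 0.7429]  H_jac=[0.3064 -0.9519]  S=[1.1036]  K=[0.1911; -0.6654]  nu=[-3.0616]  x^+=[-0.1403, 0.6553]  P^+=[0.3725 0.0517; 0.0517 0.2543]

H_jac[0,0] = 0.3064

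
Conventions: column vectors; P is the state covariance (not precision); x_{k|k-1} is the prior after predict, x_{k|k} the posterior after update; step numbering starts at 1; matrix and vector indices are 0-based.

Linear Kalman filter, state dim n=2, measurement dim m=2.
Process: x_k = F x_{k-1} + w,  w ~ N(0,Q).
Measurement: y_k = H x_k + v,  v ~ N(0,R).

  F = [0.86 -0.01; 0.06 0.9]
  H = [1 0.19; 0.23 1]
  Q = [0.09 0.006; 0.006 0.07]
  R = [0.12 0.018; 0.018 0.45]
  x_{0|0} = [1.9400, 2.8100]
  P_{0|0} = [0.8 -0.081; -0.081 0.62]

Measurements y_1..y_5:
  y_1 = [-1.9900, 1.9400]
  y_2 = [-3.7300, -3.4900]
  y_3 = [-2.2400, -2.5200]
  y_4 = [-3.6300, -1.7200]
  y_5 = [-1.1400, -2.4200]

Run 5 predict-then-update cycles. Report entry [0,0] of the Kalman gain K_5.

step 1: x^-=[1.6403, 2.6454]  P^-=[0.6831 -0.0209; -0.0209 0.5663]  S=[0.8156 0.2609; 0.2609 1.0428]  K=[0.8597 -0.0845; -0.0717 0.5564]  nu=[-4.1329, -1.0827]  x^+=[-1.8213, 2.3394]  P^+=[0.1108 -0.0480; -0.0480 0.2601]
step 2: x^-=[-1.5897, 1.9961]  P^-=[0.1728 -0.0278; -0.0278 0.2759]  S=[0.2922 0.0812; 0.0812 0.7223]  K=[0.5870 -0.0494; -0.0199 0.3754]  nu=[-2.5195, -5.1205]  x^+=[-2.8157, 0.1240]  P^+=[0.0750 -0.0289; -0.0289 0.1752]
step 3: x^-=[-2.4228, -0.0573]  P^-=[0.1460 -0.0141; -0.0141 0.2091]  S=[0.2682 0.0766; 0.0766 0.6603]  K=[0.5440 -0.0336; 0.0068 0.3109]  nu=[0.1937, -1.9055]  x^+=[-2.2534, -0.6485]  P^+=[0.0687 -0.0211; -0.0211 0.1449]
step 4: x^-=[-1.9315, -0.7188]  P^-=[0.1412 -0.0081; -0.0081 0.1853]  S=[0.2648 0.0772; 0.0772 0.6391]  K=[0.5351 -0.0265; 0.0194 0.2848]  nu=[-1.5620, -0.5569]  x^+=[-2.7525, -0.9077]  P^+=[0.0671 -0.0177; -0.0177 0.1326]
step 5: x^-=[-2.3581, -0.9820]  P^-=[0.1399 -0.0054; -0.0054 0.1757]  S=[0.2642 0.0779; 0.0779 0.6306]  K=[0.5326 -0.0234; 0.0251 0.2735]  nu=[1.4047, -0.8956]  x^+=[-1.5890, -1.1918]  P^+=[0.0666 -0.0162; -0.0162 0.1273]

K[0,0] = 0.5326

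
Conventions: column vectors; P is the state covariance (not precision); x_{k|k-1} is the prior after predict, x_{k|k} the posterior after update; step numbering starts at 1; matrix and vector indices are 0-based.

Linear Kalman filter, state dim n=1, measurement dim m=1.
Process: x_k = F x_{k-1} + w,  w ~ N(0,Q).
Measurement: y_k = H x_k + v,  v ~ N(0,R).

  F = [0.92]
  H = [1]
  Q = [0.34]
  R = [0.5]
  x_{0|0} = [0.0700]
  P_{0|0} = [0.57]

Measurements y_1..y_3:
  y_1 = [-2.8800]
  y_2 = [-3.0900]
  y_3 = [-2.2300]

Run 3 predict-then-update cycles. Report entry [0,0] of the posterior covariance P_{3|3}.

P_post[0,0] = 0.2667

step 1: x^-=[0.0644]  P^-=[0.8224]  S=[1.3224]  K=[0.6219]  nu=[-2.9444]  x^+=[-1.7668]  P^+=[0.3110]
step 2: x^-=[-1.6254]  P^-=[0.6032]  S=[1.1032]  K=[0.5468]  nu=[-1.4646]  x^+=[-2.4262]  P^+=[0.2734]
step 3: x^-=[-2.2321]  P^-=[0.5714]  S=[1.0714]  K=[0.5333]  nu=[0.0021]  x^+=[-2.2310]  P^+=[0.2667]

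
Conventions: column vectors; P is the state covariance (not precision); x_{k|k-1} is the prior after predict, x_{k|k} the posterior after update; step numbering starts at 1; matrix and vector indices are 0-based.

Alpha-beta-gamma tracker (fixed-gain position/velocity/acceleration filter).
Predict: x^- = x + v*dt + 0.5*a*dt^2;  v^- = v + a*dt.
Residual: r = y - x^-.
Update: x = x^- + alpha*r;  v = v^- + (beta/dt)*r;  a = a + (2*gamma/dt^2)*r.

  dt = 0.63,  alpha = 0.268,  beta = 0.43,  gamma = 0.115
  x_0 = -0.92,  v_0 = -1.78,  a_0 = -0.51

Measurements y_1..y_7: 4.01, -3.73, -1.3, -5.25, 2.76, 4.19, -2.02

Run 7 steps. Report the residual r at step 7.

step 1: x_pred=-2.1426  r=6.1526  x^+=-0.4937  v^+=2.0981  a^+=3.0554
step 2: x_pred=1.4344  r=-5.1644  x^+=0.0504  v^+=0.4981  a^+=0.0626
step 3: x_pred=0.3766  r=-1.6766  x^+=-0.0727  v^+=-0.6068  a^+=-0.9089
step 4: x_pred=-0.6354  r=-4.6146  x^+=-1.8721  v^+=-4.3291  a^+=-3.5830
step 5: x_pred=-5.3105  r=8.0705  x^+=-3.1476  v^+=-1.0780  a^+=1.0937
step 6: x_pred=-3.6097  r=7.7997  x^+=-1.5193  v^+=4.9347  a^+=5.6136
step 7: x_pred=2.7035  r=-4.7235  x^+=1.4376  v^+=5.2472  a^+=2.8763

resid = -4.7235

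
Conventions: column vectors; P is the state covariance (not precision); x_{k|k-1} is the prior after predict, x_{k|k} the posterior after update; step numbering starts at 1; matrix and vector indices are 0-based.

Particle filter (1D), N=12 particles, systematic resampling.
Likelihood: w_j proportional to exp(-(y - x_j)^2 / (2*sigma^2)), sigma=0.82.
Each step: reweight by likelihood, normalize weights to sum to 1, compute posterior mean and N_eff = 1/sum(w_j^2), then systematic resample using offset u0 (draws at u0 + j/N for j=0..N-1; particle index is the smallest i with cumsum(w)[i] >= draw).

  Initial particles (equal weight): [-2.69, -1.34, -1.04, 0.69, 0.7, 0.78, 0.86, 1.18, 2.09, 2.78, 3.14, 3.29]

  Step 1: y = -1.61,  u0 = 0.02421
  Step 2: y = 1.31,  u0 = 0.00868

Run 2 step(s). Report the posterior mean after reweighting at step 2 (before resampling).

post_mean = -1.1391

step 1: w=[0.1893, 0.4268, 0.3539, 0.0088, 0.0085, 0.0064, 0.0048, 0.0014, 0.0000, 0.0000, 0.0000, 0.0000]  mean=-1.4263  Neff=2.9116  idx=[0, 0, 1, 1, 1, 1, 1, 1, 2, 2, 2, 2]
step 2: w=[0.0001, 0.0001, 0.0549, 0.0549, 0.0549, 0.0549, 0.0549, 0.0549, 0.1676, 0.1676, 0.1676, 0.1676]  mean=-1.1391  Neff=7.6672  idx=[2, 3, 5, 6, 8, 8, 9, 9, 10, 10, 11, 11]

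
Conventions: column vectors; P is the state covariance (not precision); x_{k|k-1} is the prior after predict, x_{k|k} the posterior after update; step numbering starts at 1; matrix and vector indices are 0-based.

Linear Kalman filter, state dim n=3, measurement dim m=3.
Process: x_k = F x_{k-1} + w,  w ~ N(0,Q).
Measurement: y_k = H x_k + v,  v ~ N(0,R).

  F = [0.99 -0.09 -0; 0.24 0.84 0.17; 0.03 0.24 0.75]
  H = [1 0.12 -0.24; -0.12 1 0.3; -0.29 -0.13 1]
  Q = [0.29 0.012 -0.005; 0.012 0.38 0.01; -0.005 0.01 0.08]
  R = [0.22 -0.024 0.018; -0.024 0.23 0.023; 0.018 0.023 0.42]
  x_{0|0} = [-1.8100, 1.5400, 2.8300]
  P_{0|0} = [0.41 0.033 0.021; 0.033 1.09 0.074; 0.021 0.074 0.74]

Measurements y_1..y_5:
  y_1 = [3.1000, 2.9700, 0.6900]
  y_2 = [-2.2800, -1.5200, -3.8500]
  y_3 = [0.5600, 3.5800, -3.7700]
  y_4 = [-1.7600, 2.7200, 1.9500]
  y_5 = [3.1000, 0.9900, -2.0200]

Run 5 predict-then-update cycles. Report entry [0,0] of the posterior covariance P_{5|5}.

step 1: x^-=[-1.9305, 1.3403, 2.4378]  P^-=[0.6948 0.0561 0.0020; 0.0561 1.2303 0.3833; 0.0020 0.3833 0.5875]  S=[0.9568 -0.0242 -0.2928; -0.0242 1.7395 0.4160; -0.2928 0.4160 0.9901]  K=[0.7363 -0.0080 0.0122; 0.1088 0.7930 -0.0918; 0.0518 0.2100 0.4695]  nu=[5.4547, 0.6667, -2.1334]  x^+=[2.0542, 2.6585, 1.8587]  P^+=[0.1810 -0.0180 0.0683; -0.0180 0.1757 -0.0008; 0.0683 -0.0008 0.2227]
step 2: x^-=[1.7943, 3.0421, 2.0937]  P^-=[0.4720 0.0386 0.0431; 0.0386 0.5189 0.0858; 0.0431 0.0858 0.2181]  S=[0.6956 0.0007 -0.1266; 0.0007 0.8145 0.1003; -0.1266 0.1003 0.6421]  K=[0.6663 -0.0041 -0.0218; 0.1013 0.6721 -0.0739; 0.0544 0.1434 0.2911]  nu=[-3.9369, -4.9749, -5.0279]  x^+=[-0.6987, -0.3288, -0.2975]  P^+=[0.1591 -0.0125 0.0473; -0.0125 0.1484 0.0019; 0.0473 0.0019 0.1405]
step 3: x^-=[-0.6621, -0.4944, -0.3230]  P^-=[0.4494 0.0364 0.0285; 0.0364 0.4973 0.0680; 0.0285 0.0680 0.1703]  S=[0.6775 0.0009 -0.1262; 0.0009 0.7791 0.0745; -0.1262 0.0745 0.6051]  K=[0.6524 -0.0085 -0.0390; 0.1034 0.6657 -0.0724; 0.0395 0.1248 0.2461]  nu=[1.2040, 4.0918, -3.7033]  x^+=[0.2327, 2.6219, -0.6760]  P^+=[0.1536 -0.0116 0.0382; -0.0116 0.1468 0.0025; 0.0382 0.0025 0.1184]
step 4: x^-=[-0.0056, 2.1434, 0.1292]  P^-=[0.4438 0.0344 0.0219; 0.0344 0.4950 0.0636; 0.0219 0.0636 0.1576]  S=[0.6741 -0.0010 -0.1289; -0.0010 0.7739 0.0685; -0.1289 0.0685 0.5967]  K=[0.6480 -0.0110 -0.0453; 0.1038 0.6655 -0.0720; 0.0324 0.1193 0.2330]  nu=[-1.9806, 0.5372, 2.0978]  x^+=[-1.3899, 2.1442, 0.6179]  P^+=[0.1518 -0.0114 0.0349; -0.0114 0.1467 0.0027; 0.0349 0.0027 0.1117]
step 5: x^-=[-1.5690, 1.5726, 0.9363]  P^-=[0.4420 0.0336 0.0194; 0.0336 0.4945 0.0623; 0.0194 0.0623 0.1538]  S=[0.6731 -0.0020 -0.1301; -0.0020 0.7726 0.0668; -0.1301 0.0668 0.5944]  K=[0.6465 -0.0119 -0.0474; 0.1039 0.6655 -0.0719; 0.0297 0.1175 0.2289]  nu=[4.7050, -1.0518, -3.2069]  x^+=[1.6372, 1.5921, 0.2184]  P^+=[0.1511 -0.0113 0.0338; -0.0113 0.1467 0.0028; 0.0338 0.0028 0.1096]

P_post[0,0] = 0.1511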